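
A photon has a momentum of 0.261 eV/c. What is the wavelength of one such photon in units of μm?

Convert to SI: p = 0.261 eV/c = 1.3949 × 10^-28 kg·m/s.
For a photon λ = h/p, so λ = 4.750 × 10^-6 m.
Converting to μm: λ = 4.750 μm ≈ 4.75 μm.

4.75 μm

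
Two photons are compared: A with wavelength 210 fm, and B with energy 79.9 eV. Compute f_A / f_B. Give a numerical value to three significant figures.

f_A = 1.428e21 Hz (from wavelength = 210 fm, via f = c/λ).
f_B = 1.932e16 Hz (from energy = 79.9 eV, via f = E/h).
Ratio = 1.428e21 / 1.932e16 = 7.39e4.

7.39e4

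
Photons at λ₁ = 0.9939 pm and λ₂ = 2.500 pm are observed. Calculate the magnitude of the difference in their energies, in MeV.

0.752 MeV

Using E = hc/λ: E₁ = 1.9986e-13 J, E₂ = 7.9458e-14 J.
|ΔE| = |1.9986e-13 − 7.9458e-14| = 1.20e-13 J = 0.752 MeV.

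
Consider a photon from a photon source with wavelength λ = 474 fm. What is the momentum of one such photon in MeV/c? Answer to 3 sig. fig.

2.62 MeV/c

(h = 6.62607015 × 10^-34 J·s, c = 2.99792458 × 10^8 m/s, 1 eV = 1.602176634 × 10^-19 J.)
First convert: λ = 474 fm = 4.74 × 10^-13 m.
The photon relation is p = h/λ, giving p = 1.398 × 10^-21 kg·m/s.
Converting to MeV/c: p = 2.616 MeV/c ≈ 2.62 MeV/c.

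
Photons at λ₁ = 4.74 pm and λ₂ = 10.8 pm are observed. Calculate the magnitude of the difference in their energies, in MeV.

0.147 MeV

Using E = hc/λ: E₁ = 4.191e-14 J, E₂ = 1.839e-14 J.
|ΔE| = |4.191e-14 − 1.839e-14| = 2.35e-14 J = 0.147 MeV.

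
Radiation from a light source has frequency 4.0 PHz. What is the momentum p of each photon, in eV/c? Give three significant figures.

16.5 eV/c

In SI units: f = 4.0 PHz = 4.0 × 10^15 Hz.
Apply p = hf/c: p = 8.841 × 10^-27 kg·m/s.
Converting to eV/c: p = 16.54 eV/c ≈ 16.5 eV/c.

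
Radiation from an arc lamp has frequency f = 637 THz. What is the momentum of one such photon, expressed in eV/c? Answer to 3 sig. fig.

2.63 eV/c

Use h = 6.62607015 × 10^-34 J·s, c = 2.99792458 × 10^8 m/s, 1 eV = 1.602176634 × 10^-19 J.
First convert: f = 637 THz = 6.37 × 10^14 Hz.
For a photon p = hf/c, so p = 1.408 × 10^-27 kg·m/s.
Converting to eV/c: p = 2.634 eV/c ≈ 2.63 eV/c.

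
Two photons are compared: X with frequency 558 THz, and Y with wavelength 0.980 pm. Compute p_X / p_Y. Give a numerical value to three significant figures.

1.82 × 10^-6

p_X = 1.233 × 10^-27 kg·m/s (from frequency = 558 THz, via p = hf/c).
p_Y = 6.761 × 10^-22 kg·m/s (from wavelength = 0.980 pm, via p = h/λ).
Ratio = 1.233 × 10^-27 / 6.761 × 10^-22 = 1.82 × 10^-6.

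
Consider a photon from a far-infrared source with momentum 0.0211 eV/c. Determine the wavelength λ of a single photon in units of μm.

58.8 μm

Use h = 6.62607015e-34 J·s, c = 2.99792458e8 m/s, 1 eV = 1.602176634e-19 J.
In SI units: p = 0.0211 eV/c = 1.1276e-29 kg·m/s.
The photon relation is λ = h/p, giving λ = 5.876e-5 m.
Converting to μm: λ = 58.76 μm ≈ 58.8 μm.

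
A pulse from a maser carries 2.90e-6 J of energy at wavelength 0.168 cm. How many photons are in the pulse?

Per-photon energy: E = 1.182e-22 J (from wavelength = 0.168 cm).
N = E_total / E_photon = 2.90e-6 J / 1.182e-22 J = 2.45e16.

2.45e16 photons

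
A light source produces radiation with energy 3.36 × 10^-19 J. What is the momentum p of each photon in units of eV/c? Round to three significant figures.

2.10 eV/c

The photon relation is p = E/c, giving p = 1.121 × 10^-27 kg·m/s.
Converting to eV/c: p = 2.097 eV/c ≈ 2.10 eV/c.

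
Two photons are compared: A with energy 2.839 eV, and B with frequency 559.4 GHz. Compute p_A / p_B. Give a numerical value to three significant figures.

1230

p_A = 1.517 × 10^-27 kg·m/s (from energy = 2.839 eV, via p = E/c).
p_B = 1.236 × 10^-30 kg·m/s (from frequency = 559.4 GHz, via p = hf/c).
Ratio = 1.517 × 10^-27 / 1.236 × 10^-30 = 1230.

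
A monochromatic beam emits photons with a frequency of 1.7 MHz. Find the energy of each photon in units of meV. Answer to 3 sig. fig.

(h = 6.62607015 × 10^-34 J·s, 1 eV = 1.602176634 × 10^-19 J.)
In SI units: f = 1.7 MHz = 1.7 × 10^6 Hz.
Since E = hf for a photon, E = 1.126 × 10^-27 J.
Converting to meV: E = 7.031 × 10^-6 meV ≈ 7.03 × 10^-6 meV.

7.03 × 10^-6 meV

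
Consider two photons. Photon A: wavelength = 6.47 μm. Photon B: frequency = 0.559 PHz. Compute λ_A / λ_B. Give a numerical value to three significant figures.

12.1

λ_A = 6.470e-6 m (from wavelength = 6.47 μm, via λ given directly).
λ_B = 5.363e-7 m (from frequency = 0.559 PHz, via λ = c/f).
Ratio = 6.470e-6 / 5.363e-7 = 12.1.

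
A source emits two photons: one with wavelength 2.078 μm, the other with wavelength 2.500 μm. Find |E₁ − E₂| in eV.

Using E = hc/λ: E₁ = 9.5594e-20 J, E₂ = 7.9458e-20 J.
|ΔE| = |9.5594e-20 − 7.9458e-20| = 1.61e-20 J = 0.101 eV.

0.101 eV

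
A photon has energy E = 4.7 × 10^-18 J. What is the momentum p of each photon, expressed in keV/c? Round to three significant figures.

The photon relation is p = E/c, giving p = 1.568 × 10^-26 kg·m/s.
Converting to keV/c: p = 0.02934 keV/c ≈ 0.0293 keV/c.

0.0293 keV/c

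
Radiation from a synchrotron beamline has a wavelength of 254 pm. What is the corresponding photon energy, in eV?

(h = 6.62607015 × 10^-34 J·s, c = 2.99792458 × 10^8 m/s, 1 eV = 1.602176634 × 10^-19 J.)
In SI units: λ = 254 pm = 2.54 × 10^-10 m.
The photon relation is E = hc/λ, giving E = 7.821 × 10^-16 J.
Converting to eV: E = 4881 eV ≈ 4880 eV.

4880 eV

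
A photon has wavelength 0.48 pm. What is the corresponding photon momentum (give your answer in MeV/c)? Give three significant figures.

2.58 MeV/c

Use h = 6.62607015 × 10^-34 J·s, c = 2.99792458 × 10^8 m/s, 1 eV = 1.602176634 × 10^-19 J.
In SI units: λ = 0.48 pm = 4.8 × 10^-13 m.
Since p = h/λ for a photon, p = 1.380 × 10^-21 kg·m/s.
Converting to MeV/c: p = 2.583 MeV/c ≈ 2.58 MeV/c.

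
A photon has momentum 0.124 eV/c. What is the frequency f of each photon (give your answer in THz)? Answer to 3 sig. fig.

Take h = 6.62607015e-34 J·s, c = 2.99792458e8 m/s, 1 eV = 1.602176634e-19 J.
In SI units: p = 0.124 eV/c = 6.6269e-29 kg·m/s.
For a photon f = pc/h, so f = 2.998e13 Hz.
Converting to THz: f = 29.98 THz ≈ 30.0 THz.

30.0 THz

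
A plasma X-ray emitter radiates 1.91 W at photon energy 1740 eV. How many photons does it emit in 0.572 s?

Total energy: E_total = P·t = 1.91 × 0.572 = 1.093 J.
Per-photon energy: E = 2.788 × 10^-16 J.
N = E_total / E_photon = 3.92 × 10^15.

3.92 × 10^15 photons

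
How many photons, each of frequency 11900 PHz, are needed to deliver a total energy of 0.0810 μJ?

Per-photon energy: E = 7.885·10^-15 J (from frequency = 11900 PHz).
N = E_total / E_photon = 8.10·10^-8 J / 7.885·10^-15 J = 1.03·10^7.

1.03·10^7 photons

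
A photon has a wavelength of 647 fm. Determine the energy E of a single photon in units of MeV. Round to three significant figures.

1.92 MeV

Take h = 6.62607015e-34 J·s, c = 2.99792458e8 m/s, 1 eV = 1.602176634e-19 J.
First convert: λ = 647 fm = 6.47e-13 m.
Since E = hc/λ for a photon, E = 3.070e-13 J.
Converting to MeV: E = 1.916 MeV ≈ 1.92 MeV.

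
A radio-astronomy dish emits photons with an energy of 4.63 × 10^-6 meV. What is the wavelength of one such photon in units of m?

(h = 6.62607015 × 10^-34 J·s, c = 2.99792458 × 10^8 m/s, 1 eV = 1.602176634 × 10^-19 J.)
First convert: E = 4.63 × 10^-6 meV = 7.4181 × 10^-28 J.
Since λ = hc/E for a photon, λ = 267.8 m.
So λ ≈ 268 m.

268 m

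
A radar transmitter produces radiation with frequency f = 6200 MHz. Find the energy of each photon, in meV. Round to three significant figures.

0.0256 meV

Use h = 6.62607015e-34 J·s, 1 eV = 1.602176634e-19 J.
Convert to SI: f = 6200 MHz = 6.2e9 Hz.
For a photon E = hf, so E = 4.108e-24 J.
Converting to meV: E = 0.02564 meV ≈ 0.0256 meV.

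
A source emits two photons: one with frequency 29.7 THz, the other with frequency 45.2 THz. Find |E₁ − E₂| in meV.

Using E = hf: E₁ = 1.968 × 10^-20 J, E₂ = 2.995 × 10^-20 J.
|ΔE| = |1.968 × 10^-20 − 2.995 × 10^-20| = 1.03 × 10^-20 J = 64.1 meV.

64.1 meV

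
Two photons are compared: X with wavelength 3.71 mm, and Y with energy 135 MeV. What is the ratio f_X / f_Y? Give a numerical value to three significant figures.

f_X = 8.081e10 Hz (from wavelength = 3.71 mm, via f = c/λ).
f_Y = 3.264e22 Hz (from energy = 135 MeV, via f = E/h).
Ratio = 8.081e10 / 3.264e22 = 2.48e-12.

2.48e-12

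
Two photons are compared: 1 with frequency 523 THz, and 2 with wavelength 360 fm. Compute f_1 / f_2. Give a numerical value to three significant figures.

f_1 = 5.230 × 10^14 Hz (from frequency = 523 THz, via f given directly).
f_2 = 8.328 × 10^20 Hz (from wavelength = 360 fm, via f = c/λ).
Ratio = 5.230 × 10^14 / 8.328 × 10^20 = 6.28 × 10^-7.

6.28 × 10^-7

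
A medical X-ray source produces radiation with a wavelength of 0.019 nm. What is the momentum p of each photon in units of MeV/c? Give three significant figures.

Take h = 6.62607015 × 10^-34 J·s, c = 2.99792458 × 10^8 m/s, 1 eV = 1.602176634 × 10^-19 J.
In SI units: λ = 0.019 nm = 1.9 × 10^-11 m.
The photon relation is p = h/λ, giving p = 3.487 × 10^-23 kg·m/s.
Converting to MeV/c: p = 0.06525 MeV/c ≈ 0.0653 MeV/c.

0.0653 MeV/c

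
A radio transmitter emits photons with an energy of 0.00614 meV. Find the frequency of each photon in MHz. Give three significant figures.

1480 MHz

Take h = 6.62607015 × 10^-34 J·s, 1 eV = 1.602176634 × 10^-19 J.
In SI units: E = 0.00614 meV = 9.8374 × 10^-25 J.
For a photon f = E/h, so f = 1.485 × 10^9 Hz.
Converting to MHz: f = 1485 MHz ≈ 1480 MHz.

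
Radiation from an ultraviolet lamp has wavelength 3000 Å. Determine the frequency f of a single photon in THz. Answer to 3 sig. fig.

Convert to SI: λ = 3000 Å = 3.0 × 10^-7 m.
For a photon f = c/λ, so f = 9.993 × 10^14 Hz.
Converting to THz: f = 999.3 THz ≈ 999 THz.

999 THz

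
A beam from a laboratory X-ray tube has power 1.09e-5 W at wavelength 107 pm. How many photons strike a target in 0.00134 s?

7.87e6 photons

Total energy: E_total = P·t = 1.09e-5 × 0.00134 = 1.461e-8 J.
Per-photon energy: E = 1.856e-15 J.
N = E_total / E_photon = 7.87e6.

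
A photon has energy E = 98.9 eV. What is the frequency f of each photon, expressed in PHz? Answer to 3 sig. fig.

First convert: E = 98.9 eV = 1.5846e-17 J.
Apply f = E/h: f = 2.391e16 Hz.
Converting to PHz: f = 23.91 PHz ≈ 23.9 PHz.

23.9 PHz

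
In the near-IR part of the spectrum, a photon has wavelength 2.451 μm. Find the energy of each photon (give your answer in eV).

In SI units: λ = 2.451 μm = 2.451e-6 m.
For a photon E = hc/λ, so E = 8.105e-20 J.
Converting to eV: E = 0.5059 eV ≈ 0.506 eV.

0.506 eV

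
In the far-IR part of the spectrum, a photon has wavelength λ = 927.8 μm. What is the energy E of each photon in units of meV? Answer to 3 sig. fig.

1.34 meV

(h = 6.62607015e-34 J·s, c = 2.99792458e8 m/s, 1 eV = 1.602176634e-19 J.)
Convert to SI: λ = 927.8 μm = 9.278e-4 m.
Since E = hc/λ for a photon, E = 2.141e-22 J.
Converting to meV: E = 1.336 meV ≈ 1.34 meV.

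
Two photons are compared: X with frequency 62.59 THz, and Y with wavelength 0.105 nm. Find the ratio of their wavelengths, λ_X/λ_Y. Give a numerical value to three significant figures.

λ_X = 4.790·10^-6 m (from frequency = 62.59 THz, via λ = c/f).
λ_Y = 1.050·10^-10 m (from wavelength = 0.105 nm, via λ given directly).
Ratio = 4.790·10^-6 / 1.050·10^-10 = 4.56·10^4.

4.56·10^4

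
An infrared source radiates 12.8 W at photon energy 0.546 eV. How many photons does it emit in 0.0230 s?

Total energy: E_total = P·t = 12.8 × 0.0230 = 0.2944 J.
Per-photon energy: E = 8.748·10^-20 J.
N = E_total / E_photon = 3.37·10^18.

3.37·10^18 photons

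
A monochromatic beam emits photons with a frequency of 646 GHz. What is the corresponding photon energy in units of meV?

First convert: f = 646 GHz = 6.46 × 10^11 Hz.
For a photon E = hf, so E = 4.280 × 10^-22 J.
Converting to meV: E = 2.672 meV ≈ 2.67 meV.

2.67 meV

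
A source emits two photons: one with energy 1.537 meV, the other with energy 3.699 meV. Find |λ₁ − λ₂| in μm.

471 μm

Using λ = hc/E: λ₁ = 8.0666e-4 m, λ₂ = 3.3518e-4 m.
|Δλ| = |8.0666e-4 − 3.3518e-4| = 4.71e-4 m = 471 μm.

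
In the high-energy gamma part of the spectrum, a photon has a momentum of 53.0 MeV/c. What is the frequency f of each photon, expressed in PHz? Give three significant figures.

In SI units: p = 53.0 MeV/c = 2.8325 × 10^-20 kg·m/s.
For a photon f = pc/h, so f = 1.282 × 10^22 Hz.
Converting to PHz: f = 1.282 × 10^7 PHz ≈ 1.28 × 10^7 PHz.

1.28 × 10^7 PHz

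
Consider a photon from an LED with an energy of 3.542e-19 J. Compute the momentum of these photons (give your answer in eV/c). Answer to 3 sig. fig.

Take c = 2.99792458e8 m/s, 1 eV = 1.602176634e-19 J.
The photon relation is p = E/c, giving p = 1.181e-27 kg·m/s.
Converting to eV/c: p = 2.211 eV/c ≈ 2.21 eV/c.

2.21 eV/c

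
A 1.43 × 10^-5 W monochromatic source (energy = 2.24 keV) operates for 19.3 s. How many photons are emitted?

Total energy: E_total = P·t = 1.43 × 10^-5 × 19.3 = 2.760 × 10^-4 J.
Per-photon energy: E = 3.589 × 10^-16 J.
N = E_total / E_photon = 7.69 × 10^11.

7.69 × 10^11 photons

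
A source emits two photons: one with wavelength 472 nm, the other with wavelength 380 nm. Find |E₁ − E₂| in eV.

0.636 eV

Using E = hc/λ: E₁ = 4.209e-19 J, E₂ = 5.227e-19 J.
|ΔE| = |4.209e-19 − 5.227e-19| = 1.02e-19 J = 0.636 eV.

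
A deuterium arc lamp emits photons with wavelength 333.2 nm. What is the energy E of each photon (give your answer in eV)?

(h = 6.62607015e-34 J·s, c = 2.99792458e8 m/s, 1 eV = 1.602176634e-19 J.)
First convert: λ = 333.2 nm = 3.332e-7 m.
The photon relation is E = hc/λ, giving E = 5.962e-19 J.
Converting to eV: E = 3.721 eV ≈ 3.72 eV.

3.72 eV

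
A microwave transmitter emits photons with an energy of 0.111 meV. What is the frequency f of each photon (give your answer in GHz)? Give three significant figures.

Use h = 6.62607015·10^-34 J·s, 1 eV = 1.602176634·10^-19 J.
First convert: E = 0.111 meV = 1.7784·10^-23 J.
Apply f = E/h: f = 2.684·10^10 Hz.
Converting to GHz: f = 26.84 GHz ≈ 26.8 GHz.

26.8 GHz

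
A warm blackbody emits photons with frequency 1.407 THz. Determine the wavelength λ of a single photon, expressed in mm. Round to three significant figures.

Take c = 2.99792458 × 10^8 m/s.
In SI units: f = 1.407 THz = 1.407 × 10^12 Hz.
Since λ = c/f for a photon, λ = 2.131 × 10^-4 m.
Converting to mm: λ = 0.2131 mm ≈ 0.213 mm.

0.213 mm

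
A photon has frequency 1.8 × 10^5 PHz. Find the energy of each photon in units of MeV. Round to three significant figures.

0.744 MeV

Use h = 6.62607015 × 10^-34 J·s, 1 eV = 1.602176634 × 10^-19 J.
First convert: f = 1.8 × 10^5 PHz = 1.8 × 10^20 Hz.
Apply E = hf: E = 1.193 × 10^-13 J.
Converting to MeV: E = 0.7444 MeV ≈ 0.744 MeV.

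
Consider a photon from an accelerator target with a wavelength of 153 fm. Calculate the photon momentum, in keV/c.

8100 keV/c

Use h = 6.62607015·10^-34 J·s, c = 2.99792458·10^8 m/s, 1 eV = 1.602176634·10^-19 J.
First convert: λ = 153 fm = 1.53·10^-13 m.
For a photon p = h/λ, so p = 4.331·10^-21 kg·m/s.
Converting to keV/c: p = 8104 keV/c ≈ 8100 keV/c.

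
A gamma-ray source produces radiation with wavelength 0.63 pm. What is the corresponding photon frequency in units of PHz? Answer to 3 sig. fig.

Take c = 2.99792458·10^8 m/s.
Convert to SI: λ = 0.63 pm = 6.3·10^-13 m.
For a photon f = c/λ, so f = 4.759·10^20 Hz.
Converting to PHz: f = 475900 PHz ≈ 4.76·10^5 PHz.

4.76·10^5 PHz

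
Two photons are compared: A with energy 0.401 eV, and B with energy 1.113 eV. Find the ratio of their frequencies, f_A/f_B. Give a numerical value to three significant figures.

0.360

f_A = 9.696e13 Hz (from energy = 0.401 eV, via f = E/h).
f_B = 2.691e14 Hz (from energy = 1.113 eV, via f = E/h).
Ratio = 9.696e13 / 2.691e14 = 0.360.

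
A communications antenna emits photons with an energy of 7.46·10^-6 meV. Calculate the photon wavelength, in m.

166 m

First convert: E = 7.46·10^-6 meV = 1.1952·10^-27 J.
Since λ = hc/E for a photon, λ = 166.2 m.
So λ ≈ 166 m.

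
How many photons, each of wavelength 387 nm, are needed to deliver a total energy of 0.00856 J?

Per-photon energy: E = 5.133 × 10^-19 J (from wavelength = 387 nm).
N = E_total / E_photon = 0.00856 J / 5.133 × 10^-19 J = 1.67 × 10^16.

1.67 × 10^16 photons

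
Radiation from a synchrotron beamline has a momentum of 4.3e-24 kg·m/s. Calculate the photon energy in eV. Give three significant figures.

Use c = 2.99792458e8 m/s, 1 eV = 1.602176634e-19 J.
Apply E = pc: E = 1.289e-15 J.
Converting to eV: E = 8046 eV ≈ 8050 eV.

8050 eV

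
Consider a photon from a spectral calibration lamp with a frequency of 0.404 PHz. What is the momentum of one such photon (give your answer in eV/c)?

First convert: f = 0.404 PHz = 4.04e14 Hz.
The photon relation is p = hf/c, giving p = 8.929e-28 kg·m/s.
Converting to eV/c: p = 1.671 eV/c ≈ 1.67 eV/c.

1.67 eV/c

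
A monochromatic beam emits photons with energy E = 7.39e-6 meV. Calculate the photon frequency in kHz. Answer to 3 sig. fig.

First convert: E = 7.39e-6 meV = 1.1840e-27 J.
For a photon f = E/h, so f = 1.787e6 Hz.
Converting to kHz: f = 1787 kHz ≈ 1790 kHz.

1790 kHz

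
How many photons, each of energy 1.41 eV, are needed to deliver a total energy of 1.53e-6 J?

6.77e12 photons

Per-photon energy: E = 2.259e-19 J (from energy = 1.41 eV).
N = E_total / E_photon = 1.53e-6 J / 2.259e-19 J = 6.77e12.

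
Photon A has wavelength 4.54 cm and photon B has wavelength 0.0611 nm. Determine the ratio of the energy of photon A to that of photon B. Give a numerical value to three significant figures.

1.35·10^-9

E_A = 4.375·10^-24 J (from wavelength = 4.54 cm, via E = hc/λ).
E_B = 3.251·10^-15 J (from wavelength = 0.0611 nm, via E = hc/λ).
Ratio = 4.375·10^-24 / 3.251·10^-15 = 1.35·10^-9.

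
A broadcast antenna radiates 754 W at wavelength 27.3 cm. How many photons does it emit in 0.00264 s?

2.74·10^24 photons

Total energy: E_total = P·t = 754 × 0.00264 = 1.991 J.
Per-photon energy: E = 7.276·10^-25 J.
N = E_total / E_photon = 2.74·10^24.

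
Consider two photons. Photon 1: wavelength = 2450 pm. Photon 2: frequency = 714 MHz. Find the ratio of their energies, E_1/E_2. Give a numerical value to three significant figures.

E_1 = 8.108e-17 J (from wavelength = 2450 pm, via E = hc/λ).
E_2 = 4.731e-25 J (from frequency = 714 MHz, via E = hf).
Ratio = 8.108e-17 / 4.731e-25 = 1.71e8.

1.71e8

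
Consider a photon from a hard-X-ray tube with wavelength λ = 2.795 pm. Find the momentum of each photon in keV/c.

Convert to SI: λ = 2.795 pm = 2.795 × 10^-12 m.
Since p = h/λ for a photon, p = 2.371 × 10^-22 kg·m/s.
Converting to keV/c: p = 443.6 keV/c ≈ 444 keV/c.

444 keV/c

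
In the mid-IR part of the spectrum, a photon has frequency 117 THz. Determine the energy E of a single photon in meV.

484 meV

Use h = 6.62607015 × 10^-34 J·s, 1 eV = 1.602176634 × 10^-19 J.
Convert to SI: f = 117 THz = 1.17 × 10^14 Hz.
For a photon E = hf, so E = 7.753 × 10^-20 J.
Converting to meV: E = 483.9 meV ≈ 484 meV.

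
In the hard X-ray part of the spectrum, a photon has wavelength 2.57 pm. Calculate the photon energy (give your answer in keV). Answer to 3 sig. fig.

Convert to SI: λ = 2.57 pm = 2.57e-12 m.
Apply E = hc/λ: E = 7.729e-14 J.
Converting to keV: E = 482.4 keV ≈ 482 keV.

482 keV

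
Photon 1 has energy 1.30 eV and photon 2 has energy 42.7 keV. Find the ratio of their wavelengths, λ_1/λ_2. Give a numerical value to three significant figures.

3.28·10^4

λ_1 = 9.537·10^-7 m (from energy = 1.30 eV, via λ = hc/E).
λ_2 = 2.904·10^-11 m (from energy = 42.7 keV, via λ = hc/E).
Ratio = 9.537·10^-7 / 2.904·10^-11 = 3.28·10^4.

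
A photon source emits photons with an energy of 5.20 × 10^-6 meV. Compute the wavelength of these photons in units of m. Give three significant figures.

238 m

First convert: E = 5.20 × 10^-6 meV = 8.3313 × 10^-28 J.
The photon relation is λ = hc/E, giving λ = 238.4 m.
So λ ≈ 238 m.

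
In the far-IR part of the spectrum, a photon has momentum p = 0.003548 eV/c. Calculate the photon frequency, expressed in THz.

(h = 6.62607015e-34 J·s, c = 2.99792458e8 m/s, 1 eV = 1.602176634e-19 J.)
Convert to SI: p = 0.003548 eV/c = 1.8962e-30 kg·m/s.
The photon relation is f = pc/h, giving f = 8.579e11 Hz.
Converting to THz: f = 0.8579 THz ≈ 0.858 THz.

0.858 THz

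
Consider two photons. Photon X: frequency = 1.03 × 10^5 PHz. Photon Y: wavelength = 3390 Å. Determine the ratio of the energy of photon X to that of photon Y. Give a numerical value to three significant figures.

1.16 × 10^5

E_X = 6.825 × 10^-14 J (from frequency = 1.03 × 10^5 PHz, via E = hf).
E_Y = 5.860 × 10^-19 J (from wavelength = 3390 Å, via E = hc/λ).
Ratio = 6.825 × 10^-14 / 5.860 × 10^-19 = 1.16 × 10^5.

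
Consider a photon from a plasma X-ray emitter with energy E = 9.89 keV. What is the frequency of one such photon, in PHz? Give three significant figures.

Take h = 6.62607015e-34 J·s, 1 eV = 1.602176634e-19 J.
Convert to SI: E = 9.89 keV = 1.5846e-15 J.
The photon relation is f = E/h, giving f = 2.391e18 Hz.
Converting to PHz: f = 2391 PHz ≈ 2390 PHz.

2390 PHz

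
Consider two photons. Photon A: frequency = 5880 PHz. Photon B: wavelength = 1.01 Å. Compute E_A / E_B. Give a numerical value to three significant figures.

1.98

E_A = 3.896e-15 J (from frequency = 5880 PHz, via E = hf).
E_B = 1.967e-15 J (from wavelength = 1.01 Å, via E = hc/λ).
Ratio = 3.896e-15 / 1.967e-15 = 1.98.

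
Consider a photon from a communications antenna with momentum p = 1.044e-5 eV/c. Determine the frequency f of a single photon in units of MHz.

2520 MHz

Use h = 6.62607015e-34 J·s, c = 2.99792458e8 m/s, 1 eV = 1.602176634e-19 J.
In SI units: p = 1.044e-5 eV/c = 5.5794e-33 kg·m/s.
The photon relation is f = pc/h, giving f = 2.524e9 Hz.
Converting to MHz: f = 2524 MHz ≈ 2520 MHz.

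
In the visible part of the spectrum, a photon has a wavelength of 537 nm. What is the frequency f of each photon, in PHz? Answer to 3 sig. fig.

0.558 PHz

(c = 2.99792458 × 10^8 m/s.)
Convert to SI: λ = 537 nm = 5.37 × 10^-7 m.
Since f = c/λ for a photon, f = 5.583 × 10^14 Hz.
Converting to PHz: f = 0.5583 PHz ≈ 0.558 PHz.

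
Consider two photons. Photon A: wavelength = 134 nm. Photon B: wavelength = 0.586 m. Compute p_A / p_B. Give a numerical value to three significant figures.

4.37 × 10^6

p_A = 4.945 × 10^-27 kg·m/s (from wavelength = 134 nm, via p = h/λ).
p_B = 1.131 × 10^-33 kg·m/s (from wavelength = 0.586 m, via p = h/λ).
Ratio = 4.945 × 10^-27 / 1.131 × 10^-33 = 4.37 × 10^6.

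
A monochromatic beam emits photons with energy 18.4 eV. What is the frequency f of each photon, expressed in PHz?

(h = 6.62607015 × 10^-34 J·s, 1 eV = 1.602176634 × 10^-19 J.)
First convert: E = 18.4 eV = 2.9480 × 10^-18 J.
The photon relation is f = E/h, giving f = 4.449 × 10^15 Hz.
Converting to PHz: f = 4.449 PHz ≈ 4.45 PHz.

4.45 PHz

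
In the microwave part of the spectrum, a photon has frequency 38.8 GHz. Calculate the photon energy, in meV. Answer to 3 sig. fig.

Convert to SI: f = 38.8 GHz = 3.88e10 Hz.
For a photon E = hf, so E = 2.571e-23 J.
Converting to meV: E = 0.1605 meV ≈ 0.160 meV.

0.160 meV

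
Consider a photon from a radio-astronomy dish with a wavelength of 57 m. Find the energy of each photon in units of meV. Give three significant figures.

2.18·10^-5 meV

For a photon E = hc/λ, so E = 3.485·10^-27 J.
Converting to meV: E = 2.175·10^-5 meV ≈ 2.18·10^-5 meV.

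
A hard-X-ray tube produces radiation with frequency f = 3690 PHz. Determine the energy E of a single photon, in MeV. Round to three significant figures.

Convert to SI: f = 3690 PHz = 3.69 × 10^18 Hz.
For a photon E = hf, so E = 2.445 × 10^-15 J.
Converting to MeV: E = 0.01526 MeV ≈ 0.0153 MeV.

0.0153 MeV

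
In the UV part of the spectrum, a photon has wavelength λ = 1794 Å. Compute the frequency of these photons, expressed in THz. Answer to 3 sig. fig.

Convert to SI: λ = 1794 Å = 1.794 × 10^-7 m.
The photon relation is f = c/λ, giving f = 1.671 × 10^15 Hz.
Converting to THz: f = 1671 THz ≈ 1670 THz.

1670 THz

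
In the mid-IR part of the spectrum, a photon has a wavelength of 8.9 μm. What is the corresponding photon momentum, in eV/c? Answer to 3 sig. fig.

(h = 6.62607015e-34 J·s, c = 2.99792458e8 m/s, 1 eV = 1.602176634e-19 J.)
In SI units: λ = 8.9 μm = 8.9e-6 m.
Since p = h/λ for a photon, p = 7.445e-29 kg·m/s.
Converting to eV/c: p = 0.1393 eV/c ≈ 0.139 eV/c.

0.139 eV/c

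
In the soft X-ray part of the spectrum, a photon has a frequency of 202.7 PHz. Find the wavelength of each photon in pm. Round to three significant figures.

Take c = 2.99792458 × 10^8 m/s.
In SI units: f = 202.7 PHz = 2.027 × 10^17 Hz.
The photon relation is λ = c/f, giving λ = 1.479 × 10^-9 m.
Converting to pm: λ = 1479 pm ≈ 1480 pm.

1480 pm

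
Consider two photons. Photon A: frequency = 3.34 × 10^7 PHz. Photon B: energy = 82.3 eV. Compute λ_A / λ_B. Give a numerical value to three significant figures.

5.96 × 10^-7

λ_A = 8.976 × 10^-15 m (from frequency = 3.34 × 10^7 PHz, via λ = c/f).
λ_B = 1.506 × 10^-8 m (from energy = 82.3 eV, via λ = hc/E).
Ratio = 8.976 × 10^-15 / 1.506 × 10^-8 = 5.96 × 10^-7.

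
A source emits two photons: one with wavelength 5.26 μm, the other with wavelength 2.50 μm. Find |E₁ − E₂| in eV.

Using E = hc/λ: E₁ = 3.777e-20 J, E₂ = 7.946e-20 J.
|ΔE| = |3.777e-20 − 7.946e-20| = 4.17e-20 J = 0.260 eV.

0.260 eV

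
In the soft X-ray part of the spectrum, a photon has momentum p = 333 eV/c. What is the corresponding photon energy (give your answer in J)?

Convert to SI: p = 333 eV/c = 1.7796e-25 kg·m/s.
Apply E = pc: E = 5.335e-17 J.
So E ≈ 5.34e-17 J.

5.34e-17 J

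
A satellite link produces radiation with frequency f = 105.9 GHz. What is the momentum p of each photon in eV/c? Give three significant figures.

4.38 × 10^-4 eV/c

(h = 6.62607015 × 10^-34 J·s, c = 2.99792458 × 10^8 m/s, 1 eV = 1.602176634 × 10^-19 J.)
Convert to SI: f = 105.9 GHz = 1.059 × 10^11 Hz.
For a photon p = hf/c, so p = 2.341 × 10^-31 kg·m/s.
Converting to eV/c: p = 4.380 × 10^-4 eV/c ≈ 4.38 × 10^-4 eV/c.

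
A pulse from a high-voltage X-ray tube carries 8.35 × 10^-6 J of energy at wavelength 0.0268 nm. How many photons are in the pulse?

Per-photon energy: E = 7.412 × 10^-15 J (from wavelength = 0.0268 nm).
N = E_total / E_photon = 8.35 × 10^-6 J / 7.412 × 10^-15 J = 1.13 × 10^9.

1.13 × 10^9 photons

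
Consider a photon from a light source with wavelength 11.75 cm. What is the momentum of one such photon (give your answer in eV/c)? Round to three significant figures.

In SI units: λ = 11.75 cm = 0.1175 m.
Apply p = h/λ: p = 5.639·10^-33 kg·m/s.
Converting to eV/c: p = 1.055·10^-5 eV/c ≈ 1.06·10^-5 eV/c.

1.06·10^-5 eV/c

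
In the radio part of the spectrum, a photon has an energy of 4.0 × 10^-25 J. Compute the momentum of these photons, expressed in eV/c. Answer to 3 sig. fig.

(c = 2.99792458 × 10^8 m/s, 1 eV = 1.602176634 × 10^-19 J.)
The photon relation is p = E/c, giving p = 1.334 × 10^-33 kg·m/s.
Converting to eV/c: p = 2.497 × 10^-6 eV/c ≈ 2.50 × 10^-6 eV/c.

2.50 × 10^-6 eV/c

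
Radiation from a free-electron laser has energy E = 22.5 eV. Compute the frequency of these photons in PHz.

5.44 PHz

Use h = 6.62607015e-34 J·s, 1 eV = 1.602176634e-19 J.
In SI units: E = 22.5 eV = 3.6049e-18 J.
Since f = E/h for a photon, f = 5.440e15 Hz.
Converting to PHz: f = 5.440 PHz ≈ 5.44 PHz.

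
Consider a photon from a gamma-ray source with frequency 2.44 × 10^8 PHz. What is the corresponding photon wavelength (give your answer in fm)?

Use c = 2.99792458 × 10^8 m/s.
In SI units: f = 2.44 × 10^8 PHz = 2.44 × 10^23 Hz.
The photon relation is λ = c/f, giving λ = 1.229 × 10^-15 m.
Converting to fm: λ = 1.229 fm ≈ 1.23 fm.

1.23 fm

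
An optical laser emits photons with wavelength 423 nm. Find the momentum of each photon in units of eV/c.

2.93 eV/c

Use h = 6.62607015e-34 J·s, c = 2.99792458e8 m/s, 1 eV = 1.602176634e-19 J.
Convert to SI: λ = 423 nm = 4.23e-7 m.
Since p = h/λ for a photon, p = 1.566e-27 kg·m/s.
Converting to eV/c: p = 2.931 eV/c ≈ 2.93 eV/c.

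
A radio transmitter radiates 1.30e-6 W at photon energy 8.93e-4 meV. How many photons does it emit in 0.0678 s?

6.16e17 photons

Total energy: E_total = P·t = 1.30e-6 × 0.0678 = 8.814e-8 J.
Per-photon energy: E = 1.431e-25 J.
N = E_total / E_photon = 6.16e17.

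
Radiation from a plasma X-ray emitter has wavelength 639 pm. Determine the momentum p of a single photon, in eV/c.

1940 eV/c

Use h = 6.62607015e-34 J·s, c = 2.99792458e8 m/s, 1 eV = 1.602176634e-19 J.
In SI units: λ = 639 pm = 6.39e-10 m.
Apply p = h/λ: p = 1.037e-24 kg·m/s.
Converting to eV/c: p = 1940 eV/c ≈ 1940 eV/c.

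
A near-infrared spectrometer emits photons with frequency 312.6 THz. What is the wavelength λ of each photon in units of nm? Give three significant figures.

959 nm

Use c = 2.99792458e8 m/s.
First convert: f = 312.6 THz = 3.126e14 Hz.
Since λ = c/f for a photon, λ = 9.590e-7 m.
Converting to nm: λ = 959.0 nm ≈ 959 nm.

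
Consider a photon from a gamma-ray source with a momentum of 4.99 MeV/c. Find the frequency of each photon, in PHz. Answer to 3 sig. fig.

1.21e6 PHz

(h = 6.62607015e-34 J·s, c = 2.99792458e8 m/s, 1 eV = 1.602176634e-19 J.)
In SI units: p = 4.99 MeV/c = 2.6668e-21 kg·m/s.
Apply f = pc/h: f = 1.207e21 Hz.
Converting to PHz: f = 1.207e6 PHz ≈ 1.21e6 PHz.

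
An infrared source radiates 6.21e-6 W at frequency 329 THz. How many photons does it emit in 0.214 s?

6.10e12 photons

Total energy: E_total = P·t = 6.21e-6 × 0.214 = 1.329e-6 J.
Per-photon energy: E = 2.180e-19 J.
N = E_total / E_photon = 6.10e12.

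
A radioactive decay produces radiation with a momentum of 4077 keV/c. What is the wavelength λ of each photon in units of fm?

Take h = 6.62607015 × 10^-34 J·s, c = 2.99792458 × 10^8 m/s, 1 eV = 1.602176634 × 10^-19 J.
Convert to SI: p = 4077 keV/c = 2.1789 × 10^-21 kg·m/s.
The photon relation is λ = h/p, giving λ = 3.041 × 10^-13 m.
Converting to fm: λ = 304.1 fm ≈ 304 fm.

304 fm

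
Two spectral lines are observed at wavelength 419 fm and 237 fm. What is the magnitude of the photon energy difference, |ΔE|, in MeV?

2.27 MeV

Using E = hc/λ: E₁ = 4.741e-13 J, E₂ = 8.382e-13 J.
|ΔE| = |4.741e-13 − 8.382e-13| = 3.64e-13 J = 2.27 MeV.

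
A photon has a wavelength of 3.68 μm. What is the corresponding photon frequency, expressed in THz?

Take c = 2.99792458e8 m/s.
Convert to SI: λ = 3.68 μm = 3.68e-6 m.
Apply f = c/λ: f = 8.147e13 Hz.
Converting to THz: f = 81.47 THz ≈ 81.5 THz.

81.5 THz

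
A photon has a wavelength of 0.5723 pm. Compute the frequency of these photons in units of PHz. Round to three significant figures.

Take c = 2.99792458 × 10^8 m/s.
First convert: λ = 0.5723 pm = 5.723 × 10^-13 m.
Apply f = c/λ: f = 5.238 × 10^20 Hz.
Converting to PHz: f = 523800 PHz ≈ 5.24 × 10^5 PHz.

5.24 × 10^5 PHz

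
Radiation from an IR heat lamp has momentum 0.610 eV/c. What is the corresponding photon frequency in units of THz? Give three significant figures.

Convert to SI: p = 0.610 eV/c = 3.2600e-28 kg·m/s.
Since f = pc/h for a photon, f = 1.475e14 Hz.
Converting to THz: f = 147.5 THz ≈ 147 THz.

147 THz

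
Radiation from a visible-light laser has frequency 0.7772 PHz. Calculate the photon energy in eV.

3.21 eV

Convert to SI: f = 0.7772 PHz = 7.772e14 Hz.
Since E = hf for a photon, E = 5.150e-19 J.
Converting to eV: E = 3.214 eV ≈ 3.21 eV.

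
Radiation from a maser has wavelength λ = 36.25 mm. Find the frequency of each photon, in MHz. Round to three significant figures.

8270 MHz

Take c = 2.99792458e8 m/s.
First convert: λ = 36.25 mm = 0.03625 m.
Since f = c/λ for a photon, f = 8.270e9 Hz.
Converting to MHz: f = 8270 MHz ≈ 8270 MHz.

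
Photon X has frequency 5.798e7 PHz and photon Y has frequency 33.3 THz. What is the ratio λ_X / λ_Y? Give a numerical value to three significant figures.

5.74e-10

λ_X = 5.171e-15 m (from frequency = 5.798e7 PHz, via λ = c/f).
λ_Y = 9.003e-6 m (from frequency = 33.3 THz, via λ = c/f).
Ratio = 5.171e-15 / 9.003e-6 = 5.74e-10.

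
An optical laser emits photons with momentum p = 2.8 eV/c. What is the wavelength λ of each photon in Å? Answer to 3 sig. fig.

Take h = 6.62607015e-34 J·s, c = 2.99792458e8 m/s, 1 eV = 1.602176634e-19 J.
Convert to SI: p = 2.8 eV/c = 1.4964e-27 kg·m/s.
Since λ = h/p for a photon, λ = 4.428e-7 m.
Converting to Å: λ = 4428 Å ≈ 4430 Å.

4430 Å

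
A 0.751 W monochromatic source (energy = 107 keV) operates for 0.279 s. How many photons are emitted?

1.22 × 10^13 photons

Total energy: E_total = P·t = 0.751 × 0.279 = 0.2095 J.
Per-photon energy: E = 1.714 × 10^-14 J.
N = E_total / E_photon = 1.22 × 10^13.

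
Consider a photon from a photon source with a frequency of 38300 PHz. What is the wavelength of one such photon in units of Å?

0.0783 Å

Use c = 2.99792458 × 10^8 m/s.
In SI units: f = 38300 PHz = 3.83 × 10^19 Hz.
For a photon λ = c/f, so λ = 7.827 × 10^-12 m.
Converting to Å: λ = 0.07827 Å ≈ 0.0783 Å.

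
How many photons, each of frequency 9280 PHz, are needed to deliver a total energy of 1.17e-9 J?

Per-photon energy: E = 6.149e-15 J (from frequency = 9280 PHz).
N = E_total / E_photon = 1.17e-9 J / 6.149e-15 J = 1.90e5.

1.90e5 photons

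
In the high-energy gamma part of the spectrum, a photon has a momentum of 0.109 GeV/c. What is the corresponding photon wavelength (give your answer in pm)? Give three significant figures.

0.0114 pm

(h = 6.62607015 × 10^-34 J·s, c = 2.99792458 × 10^8 m/s, 1 eV = 1.602176634 × 10^-19 J.)
In SI units: p = 0.109 GeV/c = 5.8253 × 10^-20 kg·m/s.
Apply λ = h/p: λ = 1.137 × 10^-14 m.
Converting to pm: λ = 0.01137 pm ≈ 0.0114 pm.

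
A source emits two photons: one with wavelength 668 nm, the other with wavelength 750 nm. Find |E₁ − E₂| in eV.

0.203 eV

Using E = hc/λ: E₁ = 2.974e-19 J, E₂ = 2.649e-19 J.
|ΔE| = |2.974e-19 − 2.649e-19| = 3.25e-20 J = 0.203 eV.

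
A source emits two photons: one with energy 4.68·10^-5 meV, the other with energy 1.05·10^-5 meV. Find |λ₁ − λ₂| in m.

Using λ = hc/E: λ₁ = 26.49 m, λ₂ = 118.1 m.
|Δλ| = |26.49 − 118.1| = 91.6 m.

91.6 m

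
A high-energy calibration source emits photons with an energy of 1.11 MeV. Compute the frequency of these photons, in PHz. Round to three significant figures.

Take h = 6.62607015e-34 J·s, 1 eV = 1.602176634e-19 J.
Convert to SI: E = 1.11 MeV = 1.7784e-13 J.
Since f = E/h for a photon, f = 2.684e20 Hz.
Converting to PHz: f = 268400 PHz ≈ 2.68e5 PHz.

2.68e5 PHz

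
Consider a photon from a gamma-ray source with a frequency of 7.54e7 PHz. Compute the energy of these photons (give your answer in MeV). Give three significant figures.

First convert: f = 7.54e7 PHz = 7.54e22 Hz.
The photon relation is E = hf, giving E = 4.996e-11 J.
Converting to MeV: E = 311.8 MeV ≈ 312 MeV.

312 MeV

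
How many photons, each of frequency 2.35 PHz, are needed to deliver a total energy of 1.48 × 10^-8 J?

9.50 × 10^9 photons

Per-photon energy: E = 1.557 × 10^-18 J (from frequency = 2.35 PHz).
N = E_total / E_photon = 1.48 × 10^-8 J / 1.557 × 10^-18 J = 9.50 × 10^9.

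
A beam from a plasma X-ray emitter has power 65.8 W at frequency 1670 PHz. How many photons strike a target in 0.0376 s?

2.24 × 10^15 photons

Total energy: E_total = P·t = 65.8 × 0.0376 = 2.474 J.
Per-photon energy: E = 1.107 × 10^-15 J.
N = E_total / E_photon = 2.24 × 10^15.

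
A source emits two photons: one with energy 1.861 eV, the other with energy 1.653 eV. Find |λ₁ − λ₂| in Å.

838 Å

Using λ = hc/E: λ₁ = 6.6622 × 10^-7 m, λ₂ = 7.5006 × 10^-7 m.
|Δλ| = |6.6622 × 10^-7 − 7.5006 × 10^-7| = 8.38 × 10^-8 m = 838 Å.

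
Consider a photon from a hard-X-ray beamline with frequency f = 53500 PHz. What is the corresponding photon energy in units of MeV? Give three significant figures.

0.221 MeV

First convert: f = 53500 PHz = 5.35e19 Hz.
The photon relation is E = hf, giving E = 3.545e-14 J.
Converting to MeV: E = 0.2213 MeV ≈ 0.221 MeV.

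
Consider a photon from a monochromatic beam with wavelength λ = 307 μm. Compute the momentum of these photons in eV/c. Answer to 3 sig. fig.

4.04e-3 eV/c

Use h = 6.62607015e-34 J·s, c = 2.99792458e8 m/s, 1 eV = 1.602176634e-19 J.
First convert: λ = 307 μm = 3.07e-4 m.
Since p = h/λ for a photon, p = 2.158e-30 kg·m/s.
Converting to eV/c: p = 0.004039 eV/c ≈ 4.04e-3 eV/c.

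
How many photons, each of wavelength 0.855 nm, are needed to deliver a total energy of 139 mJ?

5.98 × 10^14 photons

Per-photon energy: E = 2.323 × 10^-16 J (from wavelength = 0.855 nm).
N = E_total / E_photon = 0.139 J / 2.323 × 10^-16 J = 5.98 × 10^14.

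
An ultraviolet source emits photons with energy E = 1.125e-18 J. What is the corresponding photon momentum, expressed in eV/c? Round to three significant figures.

7.02 eV/c

Take c = 2.99792458e8 m/s, 1 eV = 1.602176634e-19 J.
Since p = E/c for a photon, p = 3.753e-27 kg·m/s.
Converting to eV/c: p = 7.022 eV/c ≈ 7.02 eV/c.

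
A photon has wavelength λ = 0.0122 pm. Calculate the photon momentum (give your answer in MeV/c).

Convert to SI: λ = 0.0122 pm = 1.22e-14 m.
For a photon p = h/λ, so p = 5.431e-20 kg·m/s.
Converting to MeV/c: p = 101.6 MeV/c ≈ 102 MeV/c.

102 MeV/c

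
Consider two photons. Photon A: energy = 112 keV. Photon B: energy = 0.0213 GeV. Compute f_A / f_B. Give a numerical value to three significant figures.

f_A = 2.708·10^19 Hz (from energy = 112 keV, via f = E/h).
f_B = 5.150·10^21 Hz (from energy = 0.0213 GeV, via f = E/h).
Ratio = 2.708·10^19 / 5.150·10^21 = 5.26·10^-3.

5.26·10^-3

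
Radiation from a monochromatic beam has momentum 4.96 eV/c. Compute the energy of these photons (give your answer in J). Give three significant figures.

7.95e-19 J

Take c = 2.99792458e8 m/s, 1 eV = 1.602176634e-19 J.
First convert: p = 4.96 eV/c = 2.6508e-27 kg·m/s.
Apply E = pc: E = 7.947e-19 J.
So E ≈ 7.95e-19 J.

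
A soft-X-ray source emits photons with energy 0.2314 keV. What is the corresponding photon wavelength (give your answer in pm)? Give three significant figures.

5360 pm

Use h = 6.62607015e-34 J·s, c = 2.99792458e8 m/s, 1 eV = 1.602176634e-19 J.
In SI units: E = 0.2314 keV = 3.7074e-17 J.
The photon relation is λ = hc/E, giving λ = 5.358e-9 m.
Converting to pm: λ = 5358 pm ≈ 5360 pm.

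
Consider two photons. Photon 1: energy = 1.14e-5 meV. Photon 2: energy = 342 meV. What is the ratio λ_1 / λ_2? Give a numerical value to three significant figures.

3.00e7

λ_1 = 108.8 m (from energy = 1.14e-5 meV, via λ = hc/E).
λ_2 = 3.625e-6 m (from energy = 342 meV, via λ = hc/E).
Ratio = 108.8 / 3.625e-6 = 3.00e7.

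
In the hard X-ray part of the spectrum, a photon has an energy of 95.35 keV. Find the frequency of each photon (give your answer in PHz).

2.31·10^4 PHz

Convert to SI: E = 95.35 keV = 1.5277·10^-14 J.
Since f = E/h for a photon, f = 2.306·10^19 Hz.
Converting to PHz: f = 23060 PHz ≈ 2.31·10^4 PHz.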